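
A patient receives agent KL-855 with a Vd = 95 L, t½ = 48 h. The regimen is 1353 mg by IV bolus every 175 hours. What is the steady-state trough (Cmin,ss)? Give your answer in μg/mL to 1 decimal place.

k = ln2/t½ = ln2/48 ≈ 0.014441 h⁻¹; fraction remaining f = e^(−kτ) = e^(−0.014441×175) ≈ 0.0799.
Each bolus raises the concentration by D/Vd = 1353/95 ≈ 14.242 μg/mL.
Steady-state trough Cmin,ss = C₀·f/(1−f) ≈ 14.242 × 0.0799/0.9201 ≈ 1.237 μg/mL.

1.2 μg/mL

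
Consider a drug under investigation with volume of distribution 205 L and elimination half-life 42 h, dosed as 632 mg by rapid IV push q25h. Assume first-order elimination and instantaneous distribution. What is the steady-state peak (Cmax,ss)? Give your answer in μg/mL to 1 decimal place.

9.1 μg/mL

k = ln2/t½ = ln2/42 ≈ 0.016504 h⁻¹; fraction remaining f = e^(−kτ) = e^(−0.016504×25) ≈ 0.6619.
At steady state, accumulation factor R = 1/(1 − e^(−kτ)) ≈ 2.9577.
Single-dose peak C₀ = D/Vd = 632/205 ≈ 3.083 μg/mL.
Steady-state peak Cmax,ss = C₀·R ≈ 3.083 × 2.9577 ≈ 9.119 μg/mL.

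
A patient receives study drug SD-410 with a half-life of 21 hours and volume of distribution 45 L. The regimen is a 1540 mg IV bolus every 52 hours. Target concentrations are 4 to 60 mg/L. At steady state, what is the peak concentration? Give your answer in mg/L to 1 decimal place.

41.7 mg/L

Over one 52-h interval, 52/21 ≈ 2.4762 half-lives elapse, leaving f ≈ 0.1797 of each dose.
At steady state, accumulation factor R = 1/(1 − e^(−kτ)) ≈ 1.2191.
Single-dose peak C₀ = D/Vd = 1540/45 ≈ 34.222 mg/L.
Steady-state peak Cmax,ss = C₀·R ≈ 34.222 × 1.2191 ≈ 41.720 mg/L.
Peak 41.7 mg/L vs MTC 60 mg/L: below toxic threshold.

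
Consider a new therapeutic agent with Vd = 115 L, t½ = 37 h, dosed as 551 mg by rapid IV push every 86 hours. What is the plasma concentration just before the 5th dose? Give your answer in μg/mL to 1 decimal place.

f = (1/2)^(τ/t½) = (1/2)^(86/37) ≈ 0.1997.
C₀ = D/Vd = 551/115 ≈ 4.791 μg/mL.
Before the 5th dose, 4 doses have been given. Superposition: Cmin = C₀·(f + f² + … + f^4).
≈ 4.791 × (0.1997 + 0.0399 + 0.0080 + 0.0016) ≈ 4.791 × 0.2492 ≈ 1.194 μg/mL.

1.2 μg/mL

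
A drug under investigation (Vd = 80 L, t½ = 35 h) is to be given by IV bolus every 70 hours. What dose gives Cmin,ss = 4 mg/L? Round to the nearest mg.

960 mg

τ/t½ = 70/35 ≈ 2, so f = (1/2)^(70/35) ≈ 0.250000.
Cmin,ss = (D/Vd)·f/(1−f), so D = Cmin,ss·Vd·(1−f)/f.
D = 4 × 80 × (1−f)/f ≈ 4 × 80 × 3.00000 ≈ 960.00 mg.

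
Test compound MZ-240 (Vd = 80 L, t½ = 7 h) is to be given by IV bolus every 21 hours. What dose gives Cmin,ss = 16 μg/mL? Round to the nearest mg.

8960 mg

τ/t½ = 21/7 ≈ 3, so f = (1/2)^(21/7) ≈ 0.125000.
Cmin,ss = (D/Vd)·f/(1−f), so D = Cmin,ss·Vd·(1−f)/f.
D = 16 × 80 × (1−f)/f ≈ 16 × 80 × 7.00000 ≈ 8960.00 mg.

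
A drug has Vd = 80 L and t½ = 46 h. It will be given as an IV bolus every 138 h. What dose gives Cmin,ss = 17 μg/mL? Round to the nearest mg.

9520 mg

τ/t½ = 138/46 ≈ 3, so f = (1/2)^(138/46) ≈ 0.125000.
Cmin,ss = (D/Vd)·f/(1−f), so D = Cmin,ss·Vd·(1−f)/f.
D = 17 × 80 × (1−f)/f ≈ 17 × 80 × 7.00000 ≈ 9520.00 mg.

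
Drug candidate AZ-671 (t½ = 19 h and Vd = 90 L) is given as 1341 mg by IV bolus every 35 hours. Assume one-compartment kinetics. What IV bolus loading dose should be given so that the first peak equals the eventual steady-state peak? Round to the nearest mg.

f = (1/2)^(35/19) ≈ 0.278914; accumulation ratio R = 1/(1−f) ≈ 1.38680.
Loading dose to hit Cmax,ss on first dose: D_load = D_maint·R ≈ 1341 × 1.38680 ≈ 1859.70 mg.

1860 mg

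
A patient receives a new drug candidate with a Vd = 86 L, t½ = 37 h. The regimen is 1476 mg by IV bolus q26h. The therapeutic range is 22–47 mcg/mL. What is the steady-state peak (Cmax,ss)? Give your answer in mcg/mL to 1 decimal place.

Over one 26-h interval, 26/37 ≈ 0.7027 half-lives elapse, leaving f ≈ 0.6144 of each dose.
Accumulation ratio R = 1/(1 − f) ≈ 1/0.3856 ≈ 2.5934.
Single-dose peak C₀ = D/Vd = 1476/86 ≈ 17.163 mcg/mL.
Steady-state peak Cmax,ss = C₀·R ≈ 17.163 × 2.5934 ≈ 44.511 mcg/mL.
Peak 44.5 mcg/mL vs MTC 47 mcg/mL: below toxic threshold.

44.5 mcg/mL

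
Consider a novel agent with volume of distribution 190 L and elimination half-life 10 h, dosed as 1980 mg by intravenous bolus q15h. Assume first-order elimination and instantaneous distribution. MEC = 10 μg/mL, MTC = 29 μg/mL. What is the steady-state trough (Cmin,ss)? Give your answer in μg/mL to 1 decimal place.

k = ln2/t½ = ln2/10 ≈ 0.069315 h⁻¹; fraction remaining f = e^(−kτ) = e^(−0.069315×15) ≈ 0.3536.
At steady state, accumulation factor R = 1/(1 − e^(−kτ)) ≈ 1.5470.
Single-dose peak C₀ = D/Vd = 1980/190 ≈ 10.421 μg/mL.
Cmax,ss = C₀/(1 − f) ≈ 10.421/0.6464 ≈ 16.122 μg/mL.
Steady-state trough Cmin,ss = Cmax,ss·f ≈ 16.122 × 0.3536 ≈ 5.701 μg/mL.
Trough 5.7 μg/mL vs MEC 10 μg/mL: subtherapeutic.

5.7 μg/mL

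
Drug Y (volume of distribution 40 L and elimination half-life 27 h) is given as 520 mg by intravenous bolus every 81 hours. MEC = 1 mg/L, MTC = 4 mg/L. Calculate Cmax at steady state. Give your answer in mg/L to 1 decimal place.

τ = 81 h = 3 half-lives, so f = (1/2)^3 = 0.125.
Accumulation ratio R = 1/(1 − f) = 1/0.875 = 8/7.
Single-dose peak C₀ = D/Vd = 520/40 = 13 mg/L.
Steady-state peak Cmax,ss = C₀·R = 13 × 8/7 ≈ 14.857 mg/L.
Peak 14.9 mg/L vs MTC 4 mg/L: exceeds toxic threshold.

14.9 mg/L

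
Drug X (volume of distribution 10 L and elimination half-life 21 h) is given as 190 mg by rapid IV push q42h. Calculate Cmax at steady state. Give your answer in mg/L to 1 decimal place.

25.3 mg/L

The dosing interval is 2 half-lives, so f = 2^(−2) = 0.25.
At steady state, R = 1/(1 − 0.25) = 4/3.
Single-dose peak C₀ = D/Vd = 190/10 = 19 mg/L.
Steady-state peak Cmax,ss = C₀·R = 19 × 4/3 ≈ 25.333 mg/L.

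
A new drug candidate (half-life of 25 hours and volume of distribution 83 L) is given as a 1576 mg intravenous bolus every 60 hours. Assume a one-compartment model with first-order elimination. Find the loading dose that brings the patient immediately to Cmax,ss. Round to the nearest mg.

f = (1/2)^(60/25) ≈ 0.189465; accumulation ratio R = 1/(1−f) ≈ 1.23375.
Loading dose to hit Cmax,ss on first dose: D_load = D_maint·R ≈ 1576 × 1.23375 ≈ 1944.39 mg.

1944 mg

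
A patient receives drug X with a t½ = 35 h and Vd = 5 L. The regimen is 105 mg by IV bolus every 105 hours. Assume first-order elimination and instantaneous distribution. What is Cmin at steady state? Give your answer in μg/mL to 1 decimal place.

The dosing interval is 3 half-lives, so f = 2^(−3) = 0.125.
At steady state, R = 1/(1 − 0.125) = 8/7.
Single-dose peak C₀ = D/Vd = 105/5 = 21 μg/mL.
Steady-state peak Cmax,ss = C₀·R = 21 × 8/7 ≈ 24.000 μg/mL.
Steady-state trough Cmin,ss = Cmax,ss·f ≈ 24.000 × 0.125 ≈ 3.000 μg/mL.

3.0 μg/mL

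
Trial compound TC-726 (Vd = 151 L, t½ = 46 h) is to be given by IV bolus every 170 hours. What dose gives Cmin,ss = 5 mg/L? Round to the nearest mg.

τ/t½ = 170/46 ≈ 3.6957, so f = (1/2)^(170/46) ≈ 0.077179.
Cmin,ss = (D/Vd)·f/(1−f), so D = Cmin,ss·Vd·(1−f)/f.
D = 5 × 151 × (1−f)/f ≈ 5 × 151 × 11.95689 ≈ 9027.45 mg.

9027 mg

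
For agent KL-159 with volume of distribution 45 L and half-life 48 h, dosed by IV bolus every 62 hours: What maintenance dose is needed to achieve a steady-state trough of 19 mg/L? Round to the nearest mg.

1238 mg

τ/t½ = 62/48 ≈ 1.2917, so f = (1/2)^(62/48) ≈ 0.408479.
Cmin,ss = (D/Vd)·f/(1−f), so D = Cmin,ss·Vd·(1−f)/f.
D = 19 × 45 × (1−f)/f ≈ 19 × 45 × 1.44811 ≈ 1238.13 mg.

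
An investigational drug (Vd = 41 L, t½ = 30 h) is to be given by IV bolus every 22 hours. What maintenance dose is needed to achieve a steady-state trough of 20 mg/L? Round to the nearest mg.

543 mg

τ/t½ = 22/30 ≈ 0.73333, so f = (1/2)^(22/30) ≈ 0.601513.
Cmin,ss = (D/Vd)·f/(1−f), so D = Cmin,ss·Vd·(1−f)/f.
D = 20 × 41 × (1−f)/f ≈ 20 × 41 × 0.66247 ≈ 543.23 mg.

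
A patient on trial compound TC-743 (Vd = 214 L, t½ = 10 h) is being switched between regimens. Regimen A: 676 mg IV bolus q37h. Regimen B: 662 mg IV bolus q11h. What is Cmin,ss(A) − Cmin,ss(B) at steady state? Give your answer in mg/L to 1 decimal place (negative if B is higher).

-2.4 mg/L

Regimen A: f = (1/2)^(37/10) ≈ 0.0769; Cmin,ss = (676/214)·f/(1−f) ≈ 0.263 mg/L.
Regimen B: f = (1/2)^(11/10) ≈ 0.4665; Cmin,ss = (662/214)·f/(1−f) ≈ 2.705 mg/L.
Difference ≈ 0.263 − 2.705 ≈ -2.442 mg/L.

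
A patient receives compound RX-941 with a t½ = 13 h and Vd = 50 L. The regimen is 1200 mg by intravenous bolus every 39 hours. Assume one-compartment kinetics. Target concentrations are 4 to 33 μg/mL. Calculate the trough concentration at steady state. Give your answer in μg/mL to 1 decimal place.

τ = 39 h = 3 half-lives, so f = (1/2)^3 = 0.125.
At steady state, R = 1/(1 − 0.125) = 8/7.
Single-dose peak C₀ = D/Vd = 1200/50 = 24 μg/mL.
Steady-state peak Cmax,ss = C₀·R = 24 × 8/7 ≈ 27.429 μg/mL.
Steady-state trough Cmin,ss = Cmax,ss·f ≈ 27.429 × 0.125 ≈ 3.429 μg/mL.
Trough 3.4 μg/mL vs MEC 4 μg/mL: subtherapeutic.

3.4 μg/mL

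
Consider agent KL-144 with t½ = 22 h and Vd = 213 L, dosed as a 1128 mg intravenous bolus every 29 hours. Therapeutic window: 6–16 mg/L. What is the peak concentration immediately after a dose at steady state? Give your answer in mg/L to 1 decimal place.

τ/t½ = 29/22 ≈ 1.3182, so fraction remaining f = (1/2)^(29/22) ≈ 0.4010.
At steady state, accumulation factor R = 1/(1 − e^(−kτ)) ≈ 1.6694.
Single-dose peak C₀ = D/Vd = 1128/213 ≈ 5.296 mg/L.
Cmax,ss = C₀/(1 − f) ≈ 5.296/0.5990 ≈ 8.841 mg/L.
Peak 8.8 mg/L vs MTC 16 mg/L: below toxic threshold.

8.8 mg/L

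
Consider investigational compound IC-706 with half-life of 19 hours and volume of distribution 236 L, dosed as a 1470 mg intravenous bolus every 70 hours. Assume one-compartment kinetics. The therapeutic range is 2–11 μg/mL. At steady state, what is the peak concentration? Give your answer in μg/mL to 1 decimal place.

6.8 μg/mL

k = ln2/t½ = ln2/19 ≈ 0.036481 h⁻¹; fraction remaining f = e^(−kτ) = e^(−0.036481×70) ≈ 0.0778.
At steady state, accumulation factor R = 1/(1 − e^(−kτ)) ≈ 1.0844.
Single-dose peak C₀ = D/Vd = 1470/236 ≈ 6.229 μg/mL.
Cmax,ss = C₀/(1 − f) ≈ 6.229/0.9222 ≈ 6.755 μg/mL.
Peak 6.8 μg/mL vs MTC 11 μg/mL: below toxic threshold.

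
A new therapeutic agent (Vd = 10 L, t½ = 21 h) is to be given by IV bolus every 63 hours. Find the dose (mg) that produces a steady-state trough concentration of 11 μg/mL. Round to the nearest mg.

770 mg

τ/t½ = 63/21 ≈ 3, so f = (1/2)^(63/21) ≈ 0.125000.
Cmin,ss = (D/Vd)·f/(1−f), so D = Cmin,ss·Vd·(1−f)/f.
D = 11 × 10 × (1−f)/f ≈ 11 × 10 × 7.00000 ≈ 770.00 mg.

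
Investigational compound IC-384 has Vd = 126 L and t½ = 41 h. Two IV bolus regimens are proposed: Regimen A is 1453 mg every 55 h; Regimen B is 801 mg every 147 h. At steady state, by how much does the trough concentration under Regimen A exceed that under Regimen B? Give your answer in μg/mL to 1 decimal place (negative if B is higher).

6.9 μg/mL

Regimen A: f = (1/2)^(55/41) ≈ 0.3946; Cmin,ss = (1453/126)·f/(1−f) ≈ 7.516 μg/mL.
Regimen B: f = (1/2)^(147/41) ≈ 0.0833; Cmin,ss = (801/126)·f/(1−f) ≈ 0.578 μg/mL.
Difference ≈ 7.516 − 0.578 ≈ 6.938 μg/mL.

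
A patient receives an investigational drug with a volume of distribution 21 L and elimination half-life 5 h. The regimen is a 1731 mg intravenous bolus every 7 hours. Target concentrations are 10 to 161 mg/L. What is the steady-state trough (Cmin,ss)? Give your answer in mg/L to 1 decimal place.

τ/t½ = 7/5 ≈ 1.4, so fraction remaining f = (1/2)^(7/5) ≈ 0.3789.
Accumulation ratio R = 1/(1 − f) ≈ 1/0.6211 ≈ 1.6100.
Single-dose peak C₀ = D/Vd = 1731/21 ≈ 82.429 mg/L.
Steady-state peak Cmax,ss = C₀·R ≈ 82.429 × 1.6100 ≈ 132.711 mg/L.
Steady-state trough Cmin,ss = Cmax,ss·f ≈ 132.711 × 0.3789 ≈ 50.284 mg/L.
Trough 50.3 mg/L vs MEC 10 mg/L: adequate.

50.3 mg/L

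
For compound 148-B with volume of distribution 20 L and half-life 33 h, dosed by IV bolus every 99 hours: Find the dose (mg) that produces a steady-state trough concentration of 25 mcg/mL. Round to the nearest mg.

3500 mg

τ/t½ = 99/33 ≈ 3, so f = (1/2)^(99/33) ≈ 0.125000.
Cmin,ss = (D/Vd)·f/(1−f), so D = Cmin,ss·Vd·(1−f)/f.
D = 25 × 20 × (1−f)/f ≈ 25 × 20 × 7.00000 ≈ 3500.00 mg.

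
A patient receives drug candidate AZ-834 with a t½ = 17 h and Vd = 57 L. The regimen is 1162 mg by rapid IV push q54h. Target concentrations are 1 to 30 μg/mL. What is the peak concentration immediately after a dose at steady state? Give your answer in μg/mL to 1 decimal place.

22.9 μg/mL

Over one 54-h interval, 54/17 ≈ 3.1765 half-lives elapse, leaving f ≈ 0.1106 of each dose.
Accumulation ratio R = 1/(1 − f) ≈ 1/0.8894 ≈ 1.1244.
Single-dose peak C₀ = D/Vd = 1162/57 ≈ 20.386 μg/mL.
Steady-state peak Cmax,ss = C₀·R ≈ 20.386 × 1.1244 ≈ 22.922 μg/mL.
Peak 22.9 μg/mL vs MTC 30 μg/mL: below toxic threshold.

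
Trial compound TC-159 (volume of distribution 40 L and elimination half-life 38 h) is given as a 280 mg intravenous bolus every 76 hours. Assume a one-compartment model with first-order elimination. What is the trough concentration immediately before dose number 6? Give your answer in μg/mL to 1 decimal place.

f = (1/2)^(τ/t½) = (1/2)^(76/38) ≈ 0.2500.
C₀ = D/Vd = 280/40 ≈ 7.000 μg/mL.
Before the 6th dose, 5 doses have been given. Superposition: Cmin = C₀·(f + f² + … + f^5).
≈ 7.000 × (0.2500 + 0.0625 + 0.0156 + 0.0039 + 0.0010) ≈ 7.000 × 0.3330 ≈ 2.331 μg/mL.

2.3 μg/mL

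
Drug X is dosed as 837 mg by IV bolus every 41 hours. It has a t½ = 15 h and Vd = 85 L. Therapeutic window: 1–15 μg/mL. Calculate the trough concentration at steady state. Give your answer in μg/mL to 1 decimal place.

k = ln2/t½ = ln2/15 ≈ 0.046210 h⁻¹; fraction remaining f = e^(−kτ) = e^(−0.046210×41) ≈ 0.1504.
Single-dose peak C₀ = D/Vd = 837/85 ≈ 9.847 μg/mL.
Steady-state trough Cmin,ss = C₀·f/(1−f) ≈ 9.847 × 0.1504/0.8496 ≈ 1.743 μg/mL.
Trough 1.7 μg/mL vs MEC 1 μg/mL: adequate.

1.7 μg/mL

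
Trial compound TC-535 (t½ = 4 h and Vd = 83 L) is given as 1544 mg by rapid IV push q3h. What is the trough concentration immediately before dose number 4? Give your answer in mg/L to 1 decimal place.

f = (1/2)^(τ/t½) = (1/2)^(3/4) ≈ 0.5946.
C₀ = D/Vd = 1544/83 ≈ 18.602 mg/L.
Before the 4th dose, 3 doses have been given. Superposition: Cmin = C₀·(f + f² + … + f^3).
≈ 18.602 × (0.5946 + 0.3535 + 0.2102) ≈ 18.602 × 1.1583 ≈ 21.547 mg/L.

21.5 mg/L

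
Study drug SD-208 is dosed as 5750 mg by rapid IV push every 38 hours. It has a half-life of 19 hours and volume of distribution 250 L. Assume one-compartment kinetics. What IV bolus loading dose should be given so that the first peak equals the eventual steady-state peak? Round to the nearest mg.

7667 mg

f = (1/2)^(38/19) ≈ 0.250000; accumulation ratio R = 1/(1−f) ≈ 1.33333.
Loading dose to hit Cmax,ss on first dose: D_load = D_maint·R ≈ 5750 × 1.33333 ≈ 7666.65 mg.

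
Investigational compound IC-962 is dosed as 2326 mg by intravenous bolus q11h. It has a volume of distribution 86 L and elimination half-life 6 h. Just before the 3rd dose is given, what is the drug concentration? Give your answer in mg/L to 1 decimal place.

f = (1/2)^(τ/t½) = (1/2)^(11/6) ≈ 0.2806.
C₀ = D/Vd = 2326/86 ≈ 27.047 mg/L.
Before the 3rd dose, 2 doses have been given. Superposition: Cmin = C₀·(f + f²).
≈ 27.047 × (0.2806 + 0.0787) ≈ 27.047 × 0.3593 ≈ 9.718 mg/L.

9.7 mg/L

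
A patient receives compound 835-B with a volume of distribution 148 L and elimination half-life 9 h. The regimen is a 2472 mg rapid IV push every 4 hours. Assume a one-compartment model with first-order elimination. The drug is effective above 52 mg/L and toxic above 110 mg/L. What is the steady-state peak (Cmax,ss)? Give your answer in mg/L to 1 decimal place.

τ/t½ = 4/9 ≈ 0.44444, so fraction remaining f = (1/2)^(4/9) ≈ 0.7349.
Accumulation ratio R = 1/(1 − f) ≈ 1/0.2651 ≈ 3.7722.
Each bolus raises the concentration by D/Vd = 2472/148 ≈ 16.703 mg/L.
Steady-state peak Cmax,ss = C₀·R ≈ 16.703 × 3.7722 ≈ 63.007 mg/L.
Peak 63.0 mg/L vs MTC 110 mg/L: below toxic threshold.

63.0 mg/L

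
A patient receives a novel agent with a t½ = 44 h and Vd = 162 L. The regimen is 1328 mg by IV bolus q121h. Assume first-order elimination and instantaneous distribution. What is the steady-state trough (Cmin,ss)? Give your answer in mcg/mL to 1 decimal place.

Over one 121-h interval, 121/44 ≈ 2.75 half-lives elapse, leaving f ≈ 0.1487 of each dose.
At steady state, accumulation factor R = 1/(1 − e^(−kτ)) ≈ 1.1747.
Each bolus raises the concentration by D/Vd = 1328/162 ≈ 8.198 mcg/mL.
Cmax,ss = C₀/(1 − f) ≈ 8.198/0.8513 ≈ 9.630 mcg/mL.
Steady-state trough Cmin,ss = Cmax,ss·f ≈ 9.630 × 0.1487 ≈ 1.432 mcg/mL.

1.4 mcg/mL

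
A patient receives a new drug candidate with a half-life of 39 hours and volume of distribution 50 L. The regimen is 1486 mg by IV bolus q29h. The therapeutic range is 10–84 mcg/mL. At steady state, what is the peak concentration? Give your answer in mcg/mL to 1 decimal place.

73.8 mcg/mL

Over one 29-h interval, 29/39 ≈ 0.74359 half-lives elapse, leaving f ≈ 0.5973 of each dose.
Accumulation ratio R = 1/(1 − f) ≈ 1/0.4027 ≈ 2.4832.
Each bolus raises the concentration by D/Vd = 1486/50 ≈ 29.720 mcg/mL.
Steady-state peak Cmax,ss = C₀·R ≈ 29.720 × 2.4832 ≈ 73.801 mcg/mL.
Peak 73.8 mcg/mL vs MTC 84 mcg/mL: below toxic threshold.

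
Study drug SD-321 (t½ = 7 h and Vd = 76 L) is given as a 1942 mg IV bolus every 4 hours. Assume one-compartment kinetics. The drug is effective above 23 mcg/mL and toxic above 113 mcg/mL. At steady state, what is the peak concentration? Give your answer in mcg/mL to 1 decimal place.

Over one 4-h interval, 4/7 ≈ 0.57143 half-lives elapse, leaving f ≈ 0.6730 of each dose.
Accumulation ratio R = 1/(1 − f) ≈ 1/0.3270 ≈ 3.0581.
Each bolus raises the concentration by D/Vd = 1942/76 ≈ 25.553 mcg/mL.
Cmax,ss = C₀/(1 − f) ≈ 25.553/0.3270 ≈ 78.144 mcg/mL.
Peak 78.1 mcg/mL vs MTC 113 mcg/mL: below toxic threshold.

78.1 mcg/mL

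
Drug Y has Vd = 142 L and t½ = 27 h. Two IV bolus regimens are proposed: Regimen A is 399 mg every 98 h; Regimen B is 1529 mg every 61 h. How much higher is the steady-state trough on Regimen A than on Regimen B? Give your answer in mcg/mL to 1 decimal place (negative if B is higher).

-2.6 mcg/mL

Regimen A: f = (1/2)^(98/27) ≈ 0.0808; Cmin,ss = (399/142)·f/(1−f) ≈ 0.247 mcg/mL.
Regimen B: f = (1/2)^(61/27) ≈ 0.2089; Cmin,ss = (1529/142)·f/(1−f) ≈ 2.843 mcg/mL.
Difference ≈ 0.247 − 2.843 ≈ -2.596 mcg/mL.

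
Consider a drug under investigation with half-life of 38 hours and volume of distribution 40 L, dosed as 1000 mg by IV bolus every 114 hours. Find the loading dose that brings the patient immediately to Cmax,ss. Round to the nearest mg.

1143 mg

f = (1/2)^(114/38) ≈ 0.125000; accumulation ratio R = 1/(1−f) ≈ 1.14286.
Loading dose to hit Cmax,ss on first dose: D_load = D_maint·R ≈ 1000 × 1.14286 ≈ 1142.86 mg.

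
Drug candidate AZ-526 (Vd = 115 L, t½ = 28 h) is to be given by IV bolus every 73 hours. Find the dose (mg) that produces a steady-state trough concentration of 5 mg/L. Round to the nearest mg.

2928 mg

τ/t½ = 73/28 ≈ 2.6071, so f = (1/2)^(73/28) ≈ 0.164124.
Cmin,ss = (D/Vd)·f/(1−f), so D = Cmin,ss·Vd·(1−f)/f.
D = 5 × 115 × (1−f)/f ≈ 5 × 115 × 5.09295 ≈ 2928.45 mg.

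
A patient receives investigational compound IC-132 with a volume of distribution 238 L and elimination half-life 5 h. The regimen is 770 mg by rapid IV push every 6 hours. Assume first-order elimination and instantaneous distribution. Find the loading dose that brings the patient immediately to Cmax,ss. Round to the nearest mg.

f = (1/2)^(6/5) ≈ 0.435275; accumulation ratio R = 1/(1−f) ≈ 1.77077.
Loading dose to hit Cmax,ss on first dose: D_load = D_maint·R ≈ 770 × 1.77077 ≈ 1363.49 mg.

1363 mg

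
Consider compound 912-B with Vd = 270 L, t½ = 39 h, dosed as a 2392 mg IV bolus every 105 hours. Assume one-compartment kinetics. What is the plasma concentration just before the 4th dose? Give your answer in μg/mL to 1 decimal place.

1.6 μg/mL

f = (1/2)^(τ/t½) = (1/2)^(105/39) ≈ 0.1547.
C₀ = D/Vd = 2392/270 ≈ 8.859 μg/mL.
Before the 4th dose, 3 doses have been given. Superposition: Cmin = C₀·(f + f² + … + f^3).
≈ 8.859 × (0.1547 + 0.0239 + 0.0037) ≈ 8.859 × 0.1823 ≈ 1.615 μg/mL.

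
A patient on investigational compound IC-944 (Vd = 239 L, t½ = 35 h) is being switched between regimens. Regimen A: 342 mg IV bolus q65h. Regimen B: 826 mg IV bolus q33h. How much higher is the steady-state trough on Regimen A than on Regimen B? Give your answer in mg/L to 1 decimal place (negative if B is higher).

Regimen A: f = (1/2)^(65/35) ≈ 0.2760; Cmin,ss = (342/239)·f/(1−f) ≈ 0.546 mg/L.
Regimen B: f = (1/2)^(33/35) ≈ 0.5202; Cmin,ss = (826/239)·f/(1−f) ≈ 3.747 mg/L.
Difference ≈ 0.546 − 3.747 ≈ -3.201 mg/L.

-3.2 mg/L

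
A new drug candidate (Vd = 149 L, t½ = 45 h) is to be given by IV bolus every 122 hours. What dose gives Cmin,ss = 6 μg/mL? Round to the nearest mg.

τ/t½ = 122/45 ≈ 2.7111, so f = (1/2)^(122/45) ≈ 0.152712.
Cmin,ss = (D/Vd)·f/(1−f), so D = Cmin,ss·Vd·(1−f)/f.
D = 6 × 149 × (1−f)/f ≈ 6 × 149 × 5.54827 ≈ 4960.15 mg.

4960 mg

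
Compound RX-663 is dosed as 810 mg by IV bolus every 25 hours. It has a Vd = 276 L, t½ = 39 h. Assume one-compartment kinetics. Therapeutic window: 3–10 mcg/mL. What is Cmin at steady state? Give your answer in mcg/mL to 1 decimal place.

τ/t½ = 25/39 ≈ 0.64103, so fraction remaining f = (1/2)^(25/39) ≈ 0.6413.
At steady state, accumulation factor R = 1/(1 − e^(−kτ)) ≈ 2.7878.
Single-dose peak C₀ = D/Vd = 810/276 ≈ 2.935 mcg/mL.
Steady-state peak Cmax,ss = C₀·R ≈ 2.935 × 2.7878 ≈ 8.182 mcg/mL.
Steady-state trough Cmin,ss = Cmax,ss·f ≈ 8.182 × 0.6413 ≈ 5.247 mcg/mL.
Trough 5.2 mcg/mL vs MEC 3 mcg/mL: adequate.

5.2 mcg/mL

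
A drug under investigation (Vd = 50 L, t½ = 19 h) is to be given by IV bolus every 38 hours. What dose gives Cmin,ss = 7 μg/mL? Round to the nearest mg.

1050 mg

τ/t½ = 38/19 ≈ 2, so f = (1/2)^(38/19) ≈ 0.250000.
Cmin,ss = (D/Vd)·f/(1−f), so D = Cmin,ss·Vd·(1−f)/f.
D = 7 × 50 × (1−f)/f ≈ 7 × 50 × 3.00000 ≈ 1050.00 mg.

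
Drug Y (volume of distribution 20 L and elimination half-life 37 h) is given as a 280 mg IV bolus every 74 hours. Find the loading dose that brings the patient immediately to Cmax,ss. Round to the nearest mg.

373 mg

f = (1/2)^(74/37) ≈ 0.250000; accumulation ratio R = 1/(1−f) ≈ 1.33333.
Loading dose to hit Cmax,ss on first dose: D_load = D_maint·R ≈ 280 × 1.33333 ≈ 373.33 mg.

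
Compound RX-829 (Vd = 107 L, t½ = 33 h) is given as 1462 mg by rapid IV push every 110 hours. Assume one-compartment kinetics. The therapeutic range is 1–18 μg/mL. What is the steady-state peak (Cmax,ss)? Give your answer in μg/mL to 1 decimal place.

15.2 μg/mL

Over one 110-h interval, 110/33 ≈ 3.3333 half-lives elapse, leaving f ≈ 0.0992 of each dose.
Accumulation ratio R = 1/(1 − f) ≈ 1/0.9008 ≈ 1.1101.
Each bolus raises the concentration by D/Vd = 1462/107 ≈ 13.664 μg/mL.
Cmax,ss = C₀/(1 − f) ≈ 13.664/0.9008 ≈ 15.169 μg/mL.
Peak 15.2 μg/mL vs MTC 18 μg/mL: below toxic threshold.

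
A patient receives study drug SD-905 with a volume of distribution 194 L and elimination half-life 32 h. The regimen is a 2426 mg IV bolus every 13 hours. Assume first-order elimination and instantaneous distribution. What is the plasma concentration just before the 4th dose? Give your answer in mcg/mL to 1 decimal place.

21.9 mcg/mL

f = (1/2)^(τ/t½) = (1/2)^(13/32) ≈ 0.7546.
C₀ = D/Vd = 2426/194 ≈ 12.505 mcg/mL.
Before the 4th dose, 3 doses have been given. Superposition: Cmin = C₀·(f + f² + … + f^3).
≈ 12.505 × (0.7546 + 0.5694 + 0.4297) ≈ 12.505 × 1.7537 ≈ 21.930 mcg/mL.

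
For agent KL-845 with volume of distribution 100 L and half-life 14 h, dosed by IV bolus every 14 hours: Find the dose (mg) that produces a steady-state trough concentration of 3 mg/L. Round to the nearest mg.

τ/t½ = 14/14 ≈ 1, so f = (1/2)^(14/14) ≈ 0.500000.
Cmin,ss = (D/Vd)·f/(1−f), so D = Cmin,ss·Vd·(1−f)/f.
D = 3 × 100 × (1−f)/f ≈ 3 × 100 × 1.00000 ≈ 300.00 mg.

300 mg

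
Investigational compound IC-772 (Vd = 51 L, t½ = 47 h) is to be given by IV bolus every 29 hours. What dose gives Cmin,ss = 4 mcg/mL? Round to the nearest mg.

109 mg

τ/t½ = 29/47 ≈ 0.61702, so f = (1/2)^(29/47) ≈ 0.652016.
Cmin,ss = (D/Vd)·f/(1−f), so D = Cmin,ss·Vd·(1−f)/f.
D = 4 × 51 × (1−f)/f ≈ 4 × 51 × 0.53370 ≈ 108.87 mg.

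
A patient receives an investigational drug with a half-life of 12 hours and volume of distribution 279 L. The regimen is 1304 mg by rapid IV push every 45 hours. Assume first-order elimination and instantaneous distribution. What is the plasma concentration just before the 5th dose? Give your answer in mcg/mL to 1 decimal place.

0.4 mcg/mL

f = (1/2)^(τ/t½) = (1/2)^(45/12) ≈ 0.0743.
C₀ = D/Vd = 1304/279 ≈ 4.674 mcg/mL.
Before the 5th dose, 4 doses have been given. Superposition: Cmin = C₀·(f + f² + … + f^4).
≈ 4.674 × (0.0743 + 0.0055 + 0.0004 + 0.0000) ≈ 4.674 × 0.0802 ≈ 0.375 mcg/mL.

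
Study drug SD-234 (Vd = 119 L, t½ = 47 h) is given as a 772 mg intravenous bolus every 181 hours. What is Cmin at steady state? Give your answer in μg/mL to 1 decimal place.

0.5 μg/mL

Over one 181-h interval, 181/47 ≈ 3.8511 half-lives elapse, leaving f ≈ 0.0693 of each dose.
Single-dose peak C₀ = D/Vd = 772/119 ≈ 6.487 μg/mL.
Steady-state trough Cmin,ss = C₀·f/(1−f) ≈ 6.487 × 0.0693/0.9307 ≈ 0.483 μg/mL.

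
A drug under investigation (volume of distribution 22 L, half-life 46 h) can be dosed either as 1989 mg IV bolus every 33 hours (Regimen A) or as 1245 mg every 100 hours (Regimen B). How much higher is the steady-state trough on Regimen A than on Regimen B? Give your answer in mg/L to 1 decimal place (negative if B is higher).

Regimen A: f = (1/2)^(33/46) ≈ 0.6082; Cmin,ss = (1989/22)·f/(1−f) ≈ 140.344 mg/L.
Regimen B: f = (1/2)^(100/46) ≈ 0.2216; Cmin,ss = (1245/22)·f/(1−f) ≈ 16.111 mg/L.
Difference ≈ 140.344 − 16.111 ≈ 124.233 mg/L.

124.2 mg/L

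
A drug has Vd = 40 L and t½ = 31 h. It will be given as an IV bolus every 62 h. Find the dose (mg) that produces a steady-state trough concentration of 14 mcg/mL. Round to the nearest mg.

1680 mg

τ/t½ = 62/31 ≈ 2, so f = (1/2)^(62/31) ≈ 0.250000.
Cmin,ss = (D/Vd)·f/(1−f), so D = Cmin,ss·Vd·(1−f)/f.
D = 14 × 40 × (1−f)/f ≈ 14 × 40 × 3.00000 ≈ 1680.00 mg.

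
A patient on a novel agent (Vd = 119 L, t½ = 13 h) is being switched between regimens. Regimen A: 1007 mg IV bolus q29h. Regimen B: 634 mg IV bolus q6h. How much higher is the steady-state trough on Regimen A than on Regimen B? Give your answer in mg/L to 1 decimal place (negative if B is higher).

Regimen A: f = (1/2)^(29/13) ≈ 0.2130; Cmin,ss = (1007/119)·f/(1−f) ≈ 2.290 mg/L.
Regimen B: f = (1/2)^(6/13) ≈ 0.7262; Cmin,ss = (634/119)·f/(1−f) ≈ 14.131 mg/L.
Difference ≈ 2.290 − 14.131 ≈ -11.841 mg/L.

-11.8 mg/L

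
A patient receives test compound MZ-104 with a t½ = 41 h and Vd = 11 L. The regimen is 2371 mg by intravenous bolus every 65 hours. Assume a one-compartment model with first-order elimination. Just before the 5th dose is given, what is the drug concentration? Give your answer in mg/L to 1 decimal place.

f = (1/2)^(τ/t½) = (1/2)^(65/41) ≈ 0.3332.
C₀ = D/Vd = 2371/11 ≈ 215.545 mg/L.
Before the 5th dose, 4 doses have been given. Superposition: Cmin = C₀·(f + f² + … + f^4).
≈ 215.545 × (0.3332 + 0.1110 + 0.0370 + 0.0123) ≈ 215.545 × 0.4935 ≈ 106.371 mg/L.

106.4 mg/L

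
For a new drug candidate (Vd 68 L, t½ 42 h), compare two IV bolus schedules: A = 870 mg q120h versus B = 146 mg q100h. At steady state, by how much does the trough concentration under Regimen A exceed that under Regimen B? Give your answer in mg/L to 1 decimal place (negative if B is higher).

Regimen A: f = (1/2)^(120/42) ≈ 0.1380; Cmin,ss = (870/68)·f/(1−f) ≈ 2.048 mg/L.
Regimen B: f = (1/2)^(100/42) ≈ 0.1920; Cmin,ss = (146/68)·f/(1−f) ≈ 0.510 mg/L.
Difference ≈ 2.048 − 0.510 ≈ 1.538 mg/L.

1.5 mg/L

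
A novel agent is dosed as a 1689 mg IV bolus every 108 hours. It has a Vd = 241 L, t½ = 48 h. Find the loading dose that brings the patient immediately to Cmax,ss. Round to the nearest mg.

2139 mg

f = (1/2)^(108/48) ≈ 0.210224; accumulation ratio R = 1/(1−f) ≈ 1.26618.
Loading dose to hit Cmax,ss on first dose: D_load = D_maint·R ≈ 1689 × 1.26618 ≈ 2138.58 mg.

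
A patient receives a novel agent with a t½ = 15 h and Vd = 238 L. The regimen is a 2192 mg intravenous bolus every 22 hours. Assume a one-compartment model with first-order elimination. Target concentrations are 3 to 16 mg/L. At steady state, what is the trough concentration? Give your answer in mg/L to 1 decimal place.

Over one 22-h interval, 22/15 ≈ 1.4667 half-lives elapse, leaving f ≈ 0.3618 of each dose.
At steady state, accumulation factor R = 1/(1 − e^(−kτ)) ≈ 1.5669.
Single-dose peak C₀ = D/Vd = 2192/238 ≈ 9.210 mg/L.
Steady-state peak Cmax,ss = C₀·R ≈ 9.210 × 1.5669 ≈ 14.431 mg/L.
Steady-state trough Cmin,ss = Cmax,ss·f ≈ 14.431 × 0.3618 ≈ 5.221 mg/L.
Trough 5.2 mg/L vs MEC 3 mg/L: adequate.

5.2 mg/L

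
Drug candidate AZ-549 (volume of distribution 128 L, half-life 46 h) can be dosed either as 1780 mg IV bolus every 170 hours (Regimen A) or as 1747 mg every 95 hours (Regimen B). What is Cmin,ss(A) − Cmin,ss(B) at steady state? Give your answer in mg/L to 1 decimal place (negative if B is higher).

-3.1 mg/L

Regimen A: f = (1/2)^(170/46) ≈ 0.0772; Cmin,ss = (1780/128)·f/(1−f) ≈ 1.163 mg/L.
Regimen B: f = (1/2)^(95/46) ≈ 0.2390; Cmin,ss = (1747/128)·f/(1−f) ≈ 4.286 mg/L.
Difference ≈ 1.163 − 4.286 ≈ -3.123 mg/L.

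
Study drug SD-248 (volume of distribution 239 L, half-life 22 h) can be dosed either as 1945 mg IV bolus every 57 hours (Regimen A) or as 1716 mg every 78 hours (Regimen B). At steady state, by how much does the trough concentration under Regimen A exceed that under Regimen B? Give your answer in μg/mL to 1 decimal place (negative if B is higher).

Regimen A: f = (1/2)^(57/22) ≈ 0.1660; Cmin,ss = (1945/239)·f/(1−f) ≈ 1.620 μg/mL.
Regimen B: f = (1/2)^(78/22) ≈ 0.0856; Cmin,ss = (1716/239)·f/(1−f) ≈ 0.672 μg/mL.
Difference ≈ 1.620 − 0.672 ≈ 0.948 μg/mL.

0.9 μg/mL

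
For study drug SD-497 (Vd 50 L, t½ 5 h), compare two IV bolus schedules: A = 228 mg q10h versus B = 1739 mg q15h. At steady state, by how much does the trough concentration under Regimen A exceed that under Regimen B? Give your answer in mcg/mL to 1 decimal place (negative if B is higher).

-3.4 mcg/mL

Regimen A: f = (1/2)^(10/5) ≈ 0.2500; Cmin,ss = (228/50)·f/(1−f) ≈ 1.520 mcg/mL.
Regimen B: f = (1/2)^(15/5) ≈ 0.1250; Cmin,ss = (1739/50)·f/(1−f) ≈ 4.969 mcg/mL.
Difference ≈ 1.520 − 4.969 ≈ -3.449 mcg/mL.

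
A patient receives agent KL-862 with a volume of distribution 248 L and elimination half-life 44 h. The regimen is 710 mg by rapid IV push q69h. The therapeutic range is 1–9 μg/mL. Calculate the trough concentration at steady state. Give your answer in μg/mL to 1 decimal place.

Over one 69-h interval, 69/44 ≈ 1.5682 half-lives elapse, leaving f ≈ 0.3372 of each dose.
Each bolus raises the concentration by D/Vd = 710/248 ≈ 2.863 μg/mL.
Steady-state trough Cmin,ss = C₀·f/(1−f) ≈ 2.863 × 0.3372/0.6628 ≈ 1.457 μg/mL.
Trough 1.5 μg/mL vs MEC 1 μg/mL: adequate.

1.5 μg/mL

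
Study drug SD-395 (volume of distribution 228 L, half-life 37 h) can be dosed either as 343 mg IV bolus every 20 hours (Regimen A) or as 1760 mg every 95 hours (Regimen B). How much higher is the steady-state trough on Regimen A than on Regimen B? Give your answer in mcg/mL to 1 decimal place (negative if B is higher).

Regimen A: f = (1/2)^(20/37) ≈ 0.6875; Cmin,ss = (343/228)·f/(1−f) ≈ 3.310 mcg/mL.
Regimen B: f = (1/2)^(95/37) ≈ 0.1687; Cmin,ss = (1760/228)·f/(1−f) ≈ 1.567 mcg/mL.
Difference ≈ 3.310 − 1.567 ≈ 1.743 mcg/mL.

1.7 mcg/mL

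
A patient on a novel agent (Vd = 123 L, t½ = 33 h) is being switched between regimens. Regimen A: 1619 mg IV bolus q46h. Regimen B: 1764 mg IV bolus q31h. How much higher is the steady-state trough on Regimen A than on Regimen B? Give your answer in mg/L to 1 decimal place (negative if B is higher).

Regimen A: f = (1/2)^(46/33) ≈ 0.3805; Cmin,ss = (1619/123)·f/(1−f) ≈ 8.085 mg/L.
Regimen B: f = (1/2)^(31/33) ≈ 0.5215; Cmin,ss = (1764/123)·f/(1−f) ≈ 15.630 mg/L.
Difference ≈ 8.085 − 15.630 ≈ -7.545 mg/L.

-7.5 mg/L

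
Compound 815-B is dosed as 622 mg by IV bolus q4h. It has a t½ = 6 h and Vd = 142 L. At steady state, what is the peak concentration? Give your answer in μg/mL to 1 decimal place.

k = ln2/t½ = ln2/6 ≈ 0.115525 h⁻¹; fraction remaining f = e^(−kτ) = e^(−0.115525×4) ≈ 0.6300.
At steady state, accumulation factor R = 1/(1 − e^(−kτ)) ≈ 2.7027.
Each bolus raises the concentration by D/Vd = 622/142 ≈ 4.380 μg/mL.
Steady-state peak Cmax,ss = C₀·R ≈ 4.380 × 2.7027 ≈ 11.838 μg/mL.

11.8 μg/mL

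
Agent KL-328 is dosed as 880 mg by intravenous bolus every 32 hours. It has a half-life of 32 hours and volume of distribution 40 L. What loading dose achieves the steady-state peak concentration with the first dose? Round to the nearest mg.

f = (1/2)^(32/32) ≈ 0.500000; accumulation ratio R = 1/(1−f) ≈ 2.00000.
Loading dose to hit Cmax,ss on first dose: D_load = D_maint·R ≈ 880 × 2.00000 ≈ 1760.00 mg.

1760 mg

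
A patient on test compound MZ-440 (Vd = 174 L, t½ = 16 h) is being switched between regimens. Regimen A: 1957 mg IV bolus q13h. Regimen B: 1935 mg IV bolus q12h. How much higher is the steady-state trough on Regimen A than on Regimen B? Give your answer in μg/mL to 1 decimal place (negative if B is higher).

-1.4 μg/mL

Regimen A: f = (1/2)^(13/16) ≈ 0.5694; Cmin,ss = (1957/174)·f/(1−f) ≈ 14.873 μg/mL.
Regimen B: f = (1/2)^(12/16) ≈ 0.5946; Cmin,ss = (1935/174)·f/(1−f) ≈ 16.311 μg/mL.
Difference ≈ 14.873 − 16.311 ≈ -1.438 μg/mL.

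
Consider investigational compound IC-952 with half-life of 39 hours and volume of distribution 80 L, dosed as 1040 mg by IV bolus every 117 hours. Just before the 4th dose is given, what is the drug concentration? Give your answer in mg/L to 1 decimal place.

f = (1/2)^(τ/t½) = (1/2)^(117/39) ≈ 0.1250.
C₀ = D/Vd = 1040/80 ≈ 13.000 mg/L.
Before the 4th dose, 3 doses have been given. Superposition: Cmin = C₀·(f + f² + … + f^3).
≈ 13.000 × (0.1250 + 0.0156 + 0.0020) ≈ 13.000 × 0.1426 ≈ 1.854 mg/L.

1.9 mg/L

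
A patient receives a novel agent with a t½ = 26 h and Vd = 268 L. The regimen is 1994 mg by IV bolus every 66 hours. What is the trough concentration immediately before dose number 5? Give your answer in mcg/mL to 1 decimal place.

f = (1/2)^(τ/t½) = (1/2)^(66/26) ≈ 0.1721.
C₀ = D/Vd = 1994/268 ≈ 7.440 mcg/mL.
Before the 5th dose, 4 doses have been given. Superposition: Cmin = C₀·(f + f² + … + f^4).
≈ 7.440 × (0.1721 + 0.0296 + 0.0051 + 0.0009) ≈ 7.440 × 0.2077 ≈ 1.545 mcg/mL.

1.5 mcg/mL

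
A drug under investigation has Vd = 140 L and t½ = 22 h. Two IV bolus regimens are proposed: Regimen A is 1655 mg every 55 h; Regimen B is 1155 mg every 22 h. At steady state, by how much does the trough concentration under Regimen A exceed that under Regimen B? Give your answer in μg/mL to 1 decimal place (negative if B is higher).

-5.7 μg/mL

Regimen A: f = (1/2)^(55/22) ≈ 0.1768; Cmin,ss = (1655/140)·f/(1−f) ≈ 2.539 μg/mL.
Regimen B: f = (1/2)^(22/22) ≈ 0.5000; Cmin,ss = (1155/140)·f/(1−f) ≈ 8.250 μg/mL.
Difference ≈ 2.539 − 8.250 ≈ -5.711 μg/mL.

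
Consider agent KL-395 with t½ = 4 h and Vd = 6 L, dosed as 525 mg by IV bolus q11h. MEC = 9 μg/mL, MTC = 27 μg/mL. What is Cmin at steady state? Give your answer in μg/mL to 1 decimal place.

15.3 μg/mL

Over one 11-h interval, 11/4 ≈ 2.75 half-lives elapse, leaving f ≈ 0.1487 of each dose.
At steady state, accumulation factor R = 1/(1 − e^(−kτ)) ≈ 1.1747.
Single-dose peak C₀ = D/Vd = 525/6 ≈ 87.500 μg/mL.
Cmax,ss = C₀/(1 − f) ≈ 87.500/0.8513 ≈ 102.784 μg/mL.
Steady-state trough Cmin,ss = Cmax,ss·f ≈ 102.784 × 0.1487 ≈ 15.284 μg/mL.
Trough 15.3 μg/mL vs MEC 9 μg/mL: adequate.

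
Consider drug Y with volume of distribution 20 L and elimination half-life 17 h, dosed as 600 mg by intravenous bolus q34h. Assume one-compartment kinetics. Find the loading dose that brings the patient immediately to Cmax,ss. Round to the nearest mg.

f = (1/2)^(34/17) ≈ 0.250000; accumulation ratio R = 1/(1−f) ≈ 1.33333.
Loading dose to hit Cmax,ss on first dose: D_load = D_maint·R ≈ 600 × 1.33333 ≈ 800.00 mg.

800 mg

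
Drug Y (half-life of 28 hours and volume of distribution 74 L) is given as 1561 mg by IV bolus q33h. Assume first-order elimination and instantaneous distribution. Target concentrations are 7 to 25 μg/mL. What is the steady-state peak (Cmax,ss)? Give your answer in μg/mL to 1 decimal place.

Over one 33-h interval, 33/28 ≈ 1.1786 half-lives elapse, leaving f ≈ 0.4418 of each dose.
Accumulation ratio R = 1/(1 − f) ≈ 1/0.5582 ≈ 1.7915.
Each bolus raises the concentration by D/Vd = 1561/74 ≈ 21.095 μg/mL.
Cmax,ss = C₀/(1 − f) ≈ 21.095/0.5582 ≈ 37.791 μg/mL.
Peak 37.8 μg/mL vs MTC 25 μg/mL: exceeds toxic threshold.

37.8 μg/mL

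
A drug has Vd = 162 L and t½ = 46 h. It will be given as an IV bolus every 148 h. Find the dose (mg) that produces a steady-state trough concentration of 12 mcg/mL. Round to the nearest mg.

16137 mg

τ/t½ = 148/46 ≈ 3.2174, so f = (1/2)^(148/46) ≈ 0.107515.
Cmin,ss = (D/Vd)·f/(1−f), so D = Cmin,ss·Vd·(1−f)/f.
D = 12 × 162 × (1−f)/f ≈ 12 × 162 × 8.30103 ≈ 16137.20 mg.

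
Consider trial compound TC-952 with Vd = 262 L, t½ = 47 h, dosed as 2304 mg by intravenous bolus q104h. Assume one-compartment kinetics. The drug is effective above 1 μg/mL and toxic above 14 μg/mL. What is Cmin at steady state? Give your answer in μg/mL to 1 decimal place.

k = ln2/t½ = ln2/47 ≈ 0.014748 h⁻¹; fraction remaining f = e^(−kτ) = e^(−0.014748×104) ≈ 0.2157.
Each bolus raises the concentration by D/Vd = 2304/262 ≈ 8.794 μg/mL.
Steady-state trough Cmin,ss = C₀·f/(1−f) ≈ 8.794 × 0.2157/0.7843 ≈ 2.419 μg/mL.
Trough 2.4 μg/mL vs MEC 1 μg/mL: adequate.

2.4 μg/mL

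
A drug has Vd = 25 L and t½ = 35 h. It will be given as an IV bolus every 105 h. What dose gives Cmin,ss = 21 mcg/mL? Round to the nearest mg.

τ/t½ = 105/35 ≈ 3, so f = (1/2)^(105/35) ≈ 0.125000.
Cmin,ss = (D/Vd)·f/(1−f), so D = Cmin,ss·Vd·(1−f)/f.
D = 21 × 25 × (1−f)/f ≈ 21 × 25 × 7.00000 ≈ 3675.00 mg.

3675 mg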